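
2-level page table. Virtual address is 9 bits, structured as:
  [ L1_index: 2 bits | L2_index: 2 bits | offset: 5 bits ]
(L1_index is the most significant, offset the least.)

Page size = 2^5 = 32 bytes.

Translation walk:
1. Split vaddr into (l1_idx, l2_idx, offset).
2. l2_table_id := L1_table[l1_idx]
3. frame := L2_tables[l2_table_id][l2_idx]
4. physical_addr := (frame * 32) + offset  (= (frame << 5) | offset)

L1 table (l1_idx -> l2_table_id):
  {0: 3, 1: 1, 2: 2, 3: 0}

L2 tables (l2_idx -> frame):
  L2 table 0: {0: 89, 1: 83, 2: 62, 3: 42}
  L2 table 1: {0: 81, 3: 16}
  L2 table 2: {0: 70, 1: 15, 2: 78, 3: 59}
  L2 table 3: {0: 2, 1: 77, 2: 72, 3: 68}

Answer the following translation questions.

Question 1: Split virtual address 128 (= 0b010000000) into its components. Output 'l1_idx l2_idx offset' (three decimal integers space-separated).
vaddr = 128 = 0b010000000
  top 2 bits -> l1_idx = 1
  next 2 bits -> l2_idx = 0
  bottom 5 bits -> offset = 0

Answer: 1 0 0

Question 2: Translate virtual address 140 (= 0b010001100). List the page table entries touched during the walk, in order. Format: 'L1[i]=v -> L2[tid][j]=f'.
vaddr = 140 = 0b010001100
Split: l1_idx=1, l2_idx=0, offset=12

Answer: L1[1]=1 -> L2[1][0]=81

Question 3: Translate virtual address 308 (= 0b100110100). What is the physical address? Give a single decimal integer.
vaddr = 308 = 0b100110100
Split: l1_idx=2, l2_idx=1, offset=20
L1[2] = 2
L2[2][1] = 15
paddr = 15 * 32 + 20 = 500

Answer: 500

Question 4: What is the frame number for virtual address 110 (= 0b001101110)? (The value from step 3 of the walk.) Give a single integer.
vaddr = 110: l1_idx=0, l2_idx=3
L1[0] = 3; L2[3][3] = 68

Answer: 68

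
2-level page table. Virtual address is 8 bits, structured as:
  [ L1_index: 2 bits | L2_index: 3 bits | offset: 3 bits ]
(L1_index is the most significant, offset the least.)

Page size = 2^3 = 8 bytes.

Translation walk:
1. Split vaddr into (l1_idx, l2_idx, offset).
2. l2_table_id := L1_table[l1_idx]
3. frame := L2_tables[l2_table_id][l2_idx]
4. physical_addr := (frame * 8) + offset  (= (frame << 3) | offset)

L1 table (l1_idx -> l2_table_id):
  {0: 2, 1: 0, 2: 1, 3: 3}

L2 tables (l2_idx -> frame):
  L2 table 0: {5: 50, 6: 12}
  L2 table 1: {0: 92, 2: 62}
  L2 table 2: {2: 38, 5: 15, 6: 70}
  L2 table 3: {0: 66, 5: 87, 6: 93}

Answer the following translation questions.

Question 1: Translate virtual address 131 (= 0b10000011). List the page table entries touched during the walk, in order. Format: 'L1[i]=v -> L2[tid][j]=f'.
Answer: L1[2]=1 -> L2[1][0]=92

Derivation:
vaddr = 131 = 0b10000011
Split: l1_idx=2, l2_idx=0, offset=3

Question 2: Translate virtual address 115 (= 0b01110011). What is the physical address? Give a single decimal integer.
vaddr = 115 = 0b01110011
Split: l1_idx=1, l2_idx=6, offset=3
L1[1] = 0
L2[0][6] = 12
paddr = 12 * 8 + 3 = 99

Answer: 99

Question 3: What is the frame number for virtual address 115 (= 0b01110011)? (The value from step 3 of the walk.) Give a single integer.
Answer: 12

Derivation:
vaddr = 115: l1_idx=1, l2_idx=6
L1[1] = 0; L2[0][6] = 12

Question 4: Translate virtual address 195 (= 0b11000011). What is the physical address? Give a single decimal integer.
vaddr = 195 = 0b11000011
Split: l1_idx=3, l2_idx=0, offset=3
L1[3] = 3
L2[3][0] = 66
paddr = 66 * 8 + 3 = 531

Answer: 531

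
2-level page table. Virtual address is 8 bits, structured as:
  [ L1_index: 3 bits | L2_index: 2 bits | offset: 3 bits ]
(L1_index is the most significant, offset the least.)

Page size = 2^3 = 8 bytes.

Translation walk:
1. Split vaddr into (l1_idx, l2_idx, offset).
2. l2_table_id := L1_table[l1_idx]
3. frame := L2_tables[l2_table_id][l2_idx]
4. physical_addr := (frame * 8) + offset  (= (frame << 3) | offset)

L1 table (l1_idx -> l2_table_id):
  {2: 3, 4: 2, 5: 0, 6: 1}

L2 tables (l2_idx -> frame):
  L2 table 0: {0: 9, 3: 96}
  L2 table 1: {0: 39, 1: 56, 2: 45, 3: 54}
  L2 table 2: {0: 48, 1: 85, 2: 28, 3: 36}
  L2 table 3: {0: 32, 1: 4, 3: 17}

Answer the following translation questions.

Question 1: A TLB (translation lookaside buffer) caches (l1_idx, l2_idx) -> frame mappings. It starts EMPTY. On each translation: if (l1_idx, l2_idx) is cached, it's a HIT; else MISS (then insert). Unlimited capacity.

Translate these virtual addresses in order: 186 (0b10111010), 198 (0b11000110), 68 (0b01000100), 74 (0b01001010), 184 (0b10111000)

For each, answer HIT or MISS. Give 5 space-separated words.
Answer: MISS MISS MISS MISS HIT

Derivation:
vaddr=186: (5,3) not in TLB -> MISS, insert
vaddr=198: (6,0) not in TLB -> MISS, insert
vaddr=68: (2,0) not in TLB -> MISS, insert
vaddr=74: (2,1) not in TLB -> MISS, insert
vaddr=184: (5,3) in TLB -> HIT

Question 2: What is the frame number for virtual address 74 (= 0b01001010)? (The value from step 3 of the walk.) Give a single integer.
vaddr = 74: l1_idx=2, l2_idx=1
L1[2] = 3; L2[3][1] = 4

Answer: 4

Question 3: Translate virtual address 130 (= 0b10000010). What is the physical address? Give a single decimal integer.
Answer: 386

Derivation:
vaddr = 130 = 0b10000010
Split: l1_idx=4, l2_idx=0, offset=2
L1[4] = 2
L2[2][0] = 48
paddr = 48 * 8 + 2 = 386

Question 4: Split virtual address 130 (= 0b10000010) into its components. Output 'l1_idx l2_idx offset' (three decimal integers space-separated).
Answer: 4 0 2

Derivation:
vaddr = 130 = 0b10000010
  top 3 bits -> l1_idx = 4
  next 2 bits -> l2_idx = 0
  bottom 3 bits -> offset = 2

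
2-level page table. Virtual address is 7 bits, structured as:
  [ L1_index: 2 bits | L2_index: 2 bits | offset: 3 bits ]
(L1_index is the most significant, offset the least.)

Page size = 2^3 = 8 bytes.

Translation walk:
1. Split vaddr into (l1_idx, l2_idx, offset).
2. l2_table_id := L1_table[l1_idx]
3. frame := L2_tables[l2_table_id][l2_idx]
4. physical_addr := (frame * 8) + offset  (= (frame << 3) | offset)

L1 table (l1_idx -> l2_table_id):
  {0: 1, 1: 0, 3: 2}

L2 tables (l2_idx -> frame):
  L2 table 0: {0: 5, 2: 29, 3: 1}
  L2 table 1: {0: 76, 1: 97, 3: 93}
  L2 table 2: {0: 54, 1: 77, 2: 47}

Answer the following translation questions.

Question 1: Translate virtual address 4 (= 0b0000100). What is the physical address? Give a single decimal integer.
vaddr = 4 = 0b0000100
Split: l1_idx=0, l2_idx=0, offset=4
L1[0] = 1
L2[1][0] = 76
paddr = 76 * 8 + 4 = 612

Answer: 612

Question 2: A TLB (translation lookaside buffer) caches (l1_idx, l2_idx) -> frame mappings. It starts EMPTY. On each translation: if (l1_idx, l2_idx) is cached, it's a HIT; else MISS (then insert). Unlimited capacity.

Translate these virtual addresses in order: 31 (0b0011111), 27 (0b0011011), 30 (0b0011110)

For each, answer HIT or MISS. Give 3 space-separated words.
Answer: MISS HIT HIT

Derivation:
vaddr=31: (0,3) not in TLB -> MISS, insert
vaddr=27: (0,3) in TLB -> HIT
vaddr=30: (0,3) in TLB -> HIT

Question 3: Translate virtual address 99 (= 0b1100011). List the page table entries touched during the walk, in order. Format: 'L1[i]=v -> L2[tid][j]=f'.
Answer: L1[3]=2 -> L2[2][0]=54

Derivation:
vaddr = 99 = 0b1100011
Split: l1_idx=3, l2_idx=0, offset=3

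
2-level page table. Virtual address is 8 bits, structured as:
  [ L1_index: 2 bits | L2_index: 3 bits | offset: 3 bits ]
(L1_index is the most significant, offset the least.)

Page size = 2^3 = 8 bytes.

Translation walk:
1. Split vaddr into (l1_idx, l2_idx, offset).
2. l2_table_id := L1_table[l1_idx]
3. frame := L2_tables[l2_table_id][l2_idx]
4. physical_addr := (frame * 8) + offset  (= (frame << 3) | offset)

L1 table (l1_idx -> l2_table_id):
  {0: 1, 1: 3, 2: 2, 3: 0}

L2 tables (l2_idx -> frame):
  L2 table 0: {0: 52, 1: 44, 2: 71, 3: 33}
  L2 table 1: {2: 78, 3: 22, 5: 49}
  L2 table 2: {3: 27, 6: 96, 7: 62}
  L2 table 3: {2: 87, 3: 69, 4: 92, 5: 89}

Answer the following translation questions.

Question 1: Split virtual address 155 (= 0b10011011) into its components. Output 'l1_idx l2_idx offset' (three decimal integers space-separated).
vaddr = 155 = 0b10011011
  top 2 bits -> l1_idx = 2
  next 3 bits -> l2_idx = 3
  bottom 3 bits -> offset = 3

Answer: 2 3 3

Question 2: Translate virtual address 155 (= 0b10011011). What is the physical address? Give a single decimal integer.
vaddr = 155 = 0b10011011
Split: l1_idx=2, l2_idx=3, offset=3
L1[2] = 2
L2[2][3] = 27
paddr = 27 * 8 + 3 = 219

Answer: 219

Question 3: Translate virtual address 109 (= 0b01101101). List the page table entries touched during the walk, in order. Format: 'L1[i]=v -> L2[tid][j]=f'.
vaddr = 109 = 0b01101101
Split: l1_idx=1, l2_idx=5, offset=5

Answer: L1[1]=3 -> L2[3][5]=89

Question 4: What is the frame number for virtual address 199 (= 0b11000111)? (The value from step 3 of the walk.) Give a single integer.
vaddr = 199: l1_idx=3, l2_idx=0
L1[3] = 0; L2[0][0] = 52

Answer: 52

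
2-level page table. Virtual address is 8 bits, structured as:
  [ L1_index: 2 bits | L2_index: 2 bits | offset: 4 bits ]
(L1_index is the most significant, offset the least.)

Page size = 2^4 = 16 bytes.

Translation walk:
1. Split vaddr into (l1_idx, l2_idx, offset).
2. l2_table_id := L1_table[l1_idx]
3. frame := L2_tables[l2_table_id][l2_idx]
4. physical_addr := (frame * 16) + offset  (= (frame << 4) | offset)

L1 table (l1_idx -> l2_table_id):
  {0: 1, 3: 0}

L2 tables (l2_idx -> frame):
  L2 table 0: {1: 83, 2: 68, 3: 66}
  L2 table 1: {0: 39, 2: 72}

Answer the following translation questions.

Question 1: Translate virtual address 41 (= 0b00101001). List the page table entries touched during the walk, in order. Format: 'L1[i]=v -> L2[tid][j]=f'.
vaddr = 41 = 0b00101001
Split: l1_idx=0, l2_idx=2, offset=9

Answer: L1[0]=1 -> L2[1][2]=72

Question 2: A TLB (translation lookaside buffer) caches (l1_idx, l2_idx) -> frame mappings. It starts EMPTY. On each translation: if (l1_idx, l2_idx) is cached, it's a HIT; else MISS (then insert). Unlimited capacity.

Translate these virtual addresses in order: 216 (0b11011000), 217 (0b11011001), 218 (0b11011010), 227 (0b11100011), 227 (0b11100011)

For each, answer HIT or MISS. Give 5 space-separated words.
vaddr=216: (3,1) not in TLB -> MISS, insert
vaddr=217: (3,1) in TLB -> HIT
vaddr=218: (3,1) in TLB -> HIT
vaddr=227: (3,2) not in TLB -> MISS, insert
vaddr=227: (3,2) in TLB -> HIT

Answer: MISS HIT HIT MISS HIT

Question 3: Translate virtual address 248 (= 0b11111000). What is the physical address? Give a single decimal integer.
vaddr = 248 = 0b11111000
Split: l1_idx=3, l2_idx=3, offset=8
L1[3] = 0
L2[0][3] = 66
paddr = 66 * 16 + 8 = 1064

Answer: 1064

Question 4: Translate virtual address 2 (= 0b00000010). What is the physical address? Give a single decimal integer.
Answer: 626

Derivation:
vaddr = 2 = 0b00000010
Split: l1_idx=0, l2_idx=0, offset=2
L1[0] = 1
L2[1][0] = 39
paddr = 39 * 16 + 2 = 626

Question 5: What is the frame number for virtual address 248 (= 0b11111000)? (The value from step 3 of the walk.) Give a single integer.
vaddr = 248: l1_idx=3, l2_idx=3
L1[3] = 0; L2[0][3] = 66

Answer: 66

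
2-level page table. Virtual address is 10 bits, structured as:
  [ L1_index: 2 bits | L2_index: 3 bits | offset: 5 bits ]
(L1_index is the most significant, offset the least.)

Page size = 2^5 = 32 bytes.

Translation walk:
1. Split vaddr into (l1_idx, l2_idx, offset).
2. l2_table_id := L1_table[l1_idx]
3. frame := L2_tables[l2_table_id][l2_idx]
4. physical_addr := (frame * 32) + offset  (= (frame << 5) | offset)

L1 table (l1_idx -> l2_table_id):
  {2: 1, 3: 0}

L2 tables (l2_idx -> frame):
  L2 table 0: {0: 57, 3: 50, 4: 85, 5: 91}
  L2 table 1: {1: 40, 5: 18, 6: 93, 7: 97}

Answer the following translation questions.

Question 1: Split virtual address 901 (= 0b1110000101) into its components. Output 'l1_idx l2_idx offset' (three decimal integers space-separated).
vaddr = 901 = 0b1110000101
  top 2 bits -> l1_idx = 3
  next 3 bits -> l2_idx = 4
  bottom 5 bits -> offset = 5

Answer: 3 4 5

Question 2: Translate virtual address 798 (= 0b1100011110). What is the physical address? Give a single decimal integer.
vaddr = 798 = 0b1100011110
Split: l1_idx=3, l2_idx=0, offset=30
L1[3] = 0
L2[0][0] = 57
paddr = 57 * 32 + 30 = 1854

Answer: 1854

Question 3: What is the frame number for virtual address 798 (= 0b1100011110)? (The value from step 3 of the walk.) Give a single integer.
Answer: 57

Derivation:
vaddr = 798: l1_idx=3, l2_idx=0
L1[3] = 0; L2[0][0] = 57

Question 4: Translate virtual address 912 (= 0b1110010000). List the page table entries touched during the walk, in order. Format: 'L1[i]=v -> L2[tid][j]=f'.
vaddr = 912 = 0b1110010000
Split: l1_idx=3, l2_idx=4, offset=16

Answer: L1[3]=0 -> L2[0][4]=85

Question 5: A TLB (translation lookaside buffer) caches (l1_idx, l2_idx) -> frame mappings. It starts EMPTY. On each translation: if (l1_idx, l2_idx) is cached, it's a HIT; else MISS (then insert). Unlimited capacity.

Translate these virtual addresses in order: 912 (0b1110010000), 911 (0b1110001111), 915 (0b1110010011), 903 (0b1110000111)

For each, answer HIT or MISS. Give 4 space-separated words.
Answer: MISS HIT HIT HIT

Derivation:
vaddr=912: (3,4) not in TLB -> MISS, insert
vaddr=911: (3,4) in TLB -> HIT
vaddr=915: (3,4) in TLB -> HIT
vaddr=903: (3,4) in TLB -> HIT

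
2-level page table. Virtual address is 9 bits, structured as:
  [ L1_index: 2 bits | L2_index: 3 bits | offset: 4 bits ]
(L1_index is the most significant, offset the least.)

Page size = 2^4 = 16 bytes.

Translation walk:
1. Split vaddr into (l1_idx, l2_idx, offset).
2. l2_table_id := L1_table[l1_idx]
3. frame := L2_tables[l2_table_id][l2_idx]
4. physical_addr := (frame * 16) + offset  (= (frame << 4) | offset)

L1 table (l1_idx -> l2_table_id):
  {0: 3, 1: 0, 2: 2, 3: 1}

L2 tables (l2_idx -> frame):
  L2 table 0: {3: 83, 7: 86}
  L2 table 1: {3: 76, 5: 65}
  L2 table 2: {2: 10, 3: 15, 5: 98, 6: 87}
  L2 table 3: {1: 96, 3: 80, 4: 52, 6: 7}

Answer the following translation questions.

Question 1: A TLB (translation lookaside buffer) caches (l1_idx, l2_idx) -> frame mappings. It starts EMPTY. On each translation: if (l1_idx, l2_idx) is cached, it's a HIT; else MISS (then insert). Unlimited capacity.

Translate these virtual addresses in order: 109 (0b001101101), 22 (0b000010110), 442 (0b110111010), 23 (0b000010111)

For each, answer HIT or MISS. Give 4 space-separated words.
Answer: MISS MISS MISS HIT

Derivation:
vaddr=109: (0,6) not in TLB -> MISS, insert
vaddr=22: (0,1) not in TLB -> MISS, insert
vaddr=442: (3,3) not in TLB -> MISS, insert
vaddr=23: (0,1) in TLB -> HIT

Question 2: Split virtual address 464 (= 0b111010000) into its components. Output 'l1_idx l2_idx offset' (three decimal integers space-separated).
vaddr = 464 = 0b111010000
  top 2 bits -> l1_idx = 3
  next 3 bits -> l2_idx = 5
  bottom 4 bits -> offset = 0

Answer: 3 5 0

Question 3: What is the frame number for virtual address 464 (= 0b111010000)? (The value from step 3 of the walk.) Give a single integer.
Answer: 65

Derivation:
vaddr = 464: l1_idx=3, l2_idx=5
L1[3] = 1; L2[1][5] = 65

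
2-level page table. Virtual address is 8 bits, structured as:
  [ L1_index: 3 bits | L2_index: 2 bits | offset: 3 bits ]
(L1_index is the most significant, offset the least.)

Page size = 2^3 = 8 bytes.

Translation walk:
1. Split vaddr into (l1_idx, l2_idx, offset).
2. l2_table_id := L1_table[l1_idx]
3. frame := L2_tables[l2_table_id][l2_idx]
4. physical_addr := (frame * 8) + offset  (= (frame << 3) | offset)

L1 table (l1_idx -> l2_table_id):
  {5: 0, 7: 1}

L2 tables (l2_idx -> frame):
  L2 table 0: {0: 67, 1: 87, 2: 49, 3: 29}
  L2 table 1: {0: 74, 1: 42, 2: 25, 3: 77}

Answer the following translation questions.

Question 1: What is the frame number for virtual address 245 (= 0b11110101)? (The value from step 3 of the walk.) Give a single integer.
vaddr = 245: l1_idx=7, l2_idx=2
L1[7] = 1; L2[1][2] = 25

Answer: 25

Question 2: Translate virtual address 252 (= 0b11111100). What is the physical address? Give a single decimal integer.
Answer: 620

Derivation:
vaddr = 252 = 0b11111100
Split: l1_idx=7, l2_idx=3, offset=4
L1[7] = 1
L2[1][3] = 77
paddr = 77 * 8 + 4 = 620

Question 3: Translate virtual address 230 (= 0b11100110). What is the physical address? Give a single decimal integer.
vaddr = 230 = 0b11100110
Split: l1_idx=7, l2_idx=0, offset=6
L1[7] = 1
L2[1][0] = 74
paddr = 74 * 8 + 6 = 598

Answer: 598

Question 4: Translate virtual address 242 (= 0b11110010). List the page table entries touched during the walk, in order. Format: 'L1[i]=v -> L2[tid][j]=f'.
Answer: L1[7]=1 -> L2[1][2]=25

Derivation:
vaddr = 242 = 0b11110010
Split: l1_idx=7, l2_idx=2, offset=2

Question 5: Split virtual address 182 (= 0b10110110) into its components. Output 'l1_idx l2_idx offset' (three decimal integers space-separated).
Answer: 5 2 6

Derivation:
vaddr = 182 = 0b10110110
  top 3 bits -> l1_idx = 5
  next 2 bits -> l2_idx = 2
  bottom 3 bits -> offset = 6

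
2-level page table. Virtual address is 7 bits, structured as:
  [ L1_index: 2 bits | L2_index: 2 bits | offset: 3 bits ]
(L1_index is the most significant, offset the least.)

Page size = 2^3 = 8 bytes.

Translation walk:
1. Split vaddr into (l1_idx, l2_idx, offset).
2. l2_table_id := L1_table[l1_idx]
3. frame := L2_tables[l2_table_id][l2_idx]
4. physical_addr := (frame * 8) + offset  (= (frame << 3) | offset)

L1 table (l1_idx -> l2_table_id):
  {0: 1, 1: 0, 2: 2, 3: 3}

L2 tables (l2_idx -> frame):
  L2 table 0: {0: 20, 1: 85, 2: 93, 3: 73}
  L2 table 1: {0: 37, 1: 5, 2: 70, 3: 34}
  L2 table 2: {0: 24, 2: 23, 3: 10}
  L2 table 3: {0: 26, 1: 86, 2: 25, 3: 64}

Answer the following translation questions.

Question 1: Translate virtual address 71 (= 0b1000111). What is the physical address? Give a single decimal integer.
vaddr = 71 = 0b1000111
Split: l1_idx=2, l2_idx=0, offset=7
L1[2] = 2
L2[2][0] = 24
paddr = 24 * 8 + 7 = 199

Answer: 199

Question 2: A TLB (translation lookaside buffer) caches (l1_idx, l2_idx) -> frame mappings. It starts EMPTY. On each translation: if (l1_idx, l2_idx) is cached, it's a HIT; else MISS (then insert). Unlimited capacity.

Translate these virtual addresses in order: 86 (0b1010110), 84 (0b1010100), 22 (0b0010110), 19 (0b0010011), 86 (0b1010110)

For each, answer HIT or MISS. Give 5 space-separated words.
vaddr=86: (2,2) not in TLB -> MISS, insert
vaddr=84: (2,2) in TLB -> HIT
vaddr=22: (0,2) not in TLB -> MISS, insert
vaddr=19: (0,2) in TLB -> HIT
vaddr=86: (2,2) in TLB -> HIT

Answer: MISS HIT MISS HIT HIT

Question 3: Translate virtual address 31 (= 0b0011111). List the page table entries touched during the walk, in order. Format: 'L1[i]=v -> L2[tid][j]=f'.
vaddr = 31 = 0b0011111
Split: l1_idx=0, l2_idx=3, offset=7

Answer: L1[0]=1 -> L2[1][3]=34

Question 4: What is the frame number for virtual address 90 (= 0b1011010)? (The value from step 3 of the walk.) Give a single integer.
Answer: 10

Derivation:
vaddr = 90: l1_idx=2, l2_idx=3
L1[2] = 2; L2[2][3] = 10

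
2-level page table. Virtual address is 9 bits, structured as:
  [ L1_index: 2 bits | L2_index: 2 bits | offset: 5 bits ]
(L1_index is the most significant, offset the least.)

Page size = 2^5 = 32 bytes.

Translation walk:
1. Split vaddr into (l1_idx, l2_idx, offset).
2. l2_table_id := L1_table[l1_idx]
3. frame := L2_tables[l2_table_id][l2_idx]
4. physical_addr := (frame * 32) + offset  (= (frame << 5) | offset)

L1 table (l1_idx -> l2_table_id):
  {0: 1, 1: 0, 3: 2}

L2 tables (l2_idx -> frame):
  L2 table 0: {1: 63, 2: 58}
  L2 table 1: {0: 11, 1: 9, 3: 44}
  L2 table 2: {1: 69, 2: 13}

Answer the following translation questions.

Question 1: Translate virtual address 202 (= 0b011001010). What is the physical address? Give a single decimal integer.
vaddr = 202 = 0b011001010
Split: l1_idx=1, l2_idx=2, offset=10
L1[1] = 0
L2[0][2] = 58
paddr = 58 * 32 + 10 = 1866

Answer: 1866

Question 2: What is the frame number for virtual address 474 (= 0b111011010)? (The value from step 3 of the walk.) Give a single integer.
vaddr = 474: l1_idx=3, l2_idx=2
L1[3] = 2; L2[2][2] = 13

Answer: 13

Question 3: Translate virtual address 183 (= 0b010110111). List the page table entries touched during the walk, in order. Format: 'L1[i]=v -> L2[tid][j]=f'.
Answer: L1[1]=0 -> L2[0][1]=63

Derivation:
vaddr = 183 = 0b010110111
Split: l1_idx=1, l2_idx=1, offset=23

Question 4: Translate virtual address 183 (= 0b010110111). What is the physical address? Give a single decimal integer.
Answer: 2039

Derivation:
vaddr = 183 = 0b010110111
Split: l1_idx=1, l2_idx=1, offset=23
L1[1] = 0
L2[0][1] = 63
paddr = 63 * 32 + 23 = 2039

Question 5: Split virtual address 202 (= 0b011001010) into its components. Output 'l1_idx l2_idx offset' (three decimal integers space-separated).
vaddr = 202 = 0b011001010
  top 2 bits -> l1_idx = 1
  next 2 bits -> l2_idx = 2
  bottom 5 bits -> offset = 10

Answer: 1 2 10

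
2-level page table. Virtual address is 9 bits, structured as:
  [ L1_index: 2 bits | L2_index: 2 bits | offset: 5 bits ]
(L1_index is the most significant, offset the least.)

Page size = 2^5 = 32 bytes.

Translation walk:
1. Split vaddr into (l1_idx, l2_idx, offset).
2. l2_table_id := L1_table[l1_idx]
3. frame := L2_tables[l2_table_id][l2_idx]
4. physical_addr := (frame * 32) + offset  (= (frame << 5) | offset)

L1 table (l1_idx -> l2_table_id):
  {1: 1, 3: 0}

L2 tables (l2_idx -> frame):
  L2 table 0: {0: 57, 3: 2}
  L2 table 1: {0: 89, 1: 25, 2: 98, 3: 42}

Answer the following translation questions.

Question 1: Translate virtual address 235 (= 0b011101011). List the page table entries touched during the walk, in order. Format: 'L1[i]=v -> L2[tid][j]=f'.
vaddr = 235 = 0b011101011
Split: l1_idx=1, l2_idx=3, offset=11

Answer: L1[1]=1 -> L2[1][3]=42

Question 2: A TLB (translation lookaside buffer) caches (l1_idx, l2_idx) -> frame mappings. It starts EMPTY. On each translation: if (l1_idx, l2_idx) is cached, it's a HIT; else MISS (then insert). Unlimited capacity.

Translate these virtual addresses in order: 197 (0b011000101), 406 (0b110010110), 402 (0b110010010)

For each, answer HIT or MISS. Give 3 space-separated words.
vaddr=197: (1,2) not in TLB -> MISS, insert
vaddr=406: (3,0) not in TLB -> MISS, insert
vaddr=402: (3,0) in TLB -> HIT

Answer: MISS MISS HIT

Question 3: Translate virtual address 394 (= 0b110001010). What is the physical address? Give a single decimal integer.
Answer: 1834

Derivation:
vaddr = 394 = 0b110001010
Split: l1_idx=3, l2_idx=0, offset=10
L1[3] = 0
L2[0][0] = 57
paddr = 57 * 32 + 10 = 1834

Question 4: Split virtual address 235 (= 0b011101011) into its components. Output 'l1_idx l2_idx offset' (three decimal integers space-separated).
Answer: 1 3 11

Derivation:
vaddr = 235 = 0b011101011
  top 2 bits -> l1_idx = 1
  next 2 bits -> l2_idx = 3
  bottom 5 bits -> offset = 11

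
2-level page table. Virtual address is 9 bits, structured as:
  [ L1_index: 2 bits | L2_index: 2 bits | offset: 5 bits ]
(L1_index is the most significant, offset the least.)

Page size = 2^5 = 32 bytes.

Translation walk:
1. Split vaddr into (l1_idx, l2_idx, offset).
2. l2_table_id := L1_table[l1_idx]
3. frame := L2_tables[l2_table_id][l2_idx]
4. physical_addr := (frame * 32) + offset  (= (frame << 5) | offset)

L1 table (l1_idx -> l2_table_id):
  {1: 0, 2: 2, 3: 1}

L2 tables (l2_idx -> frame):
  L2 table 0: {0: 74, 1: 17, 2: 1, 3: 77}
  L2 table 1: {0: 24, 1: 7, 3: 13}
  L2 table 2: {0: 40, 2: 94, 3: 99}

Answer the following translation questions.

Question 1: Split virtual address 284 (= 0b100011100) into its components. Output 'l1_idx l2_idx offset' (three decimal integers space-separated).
vaddr = 284 = 0b100011100
  top 2 bits -> l1_idx = 2
  next 2 bits -> l2_idx = 0
  bottom 5 bits -> offset = 28

Answer: 2 0 28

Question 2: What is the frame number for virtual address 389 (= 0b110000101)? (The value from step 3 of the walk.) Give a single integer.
Answer: 24

Derivation:
vaddr = 389: l1_idx=3, l2_idx=0
L1[3] = 1; L2[1][0] = 24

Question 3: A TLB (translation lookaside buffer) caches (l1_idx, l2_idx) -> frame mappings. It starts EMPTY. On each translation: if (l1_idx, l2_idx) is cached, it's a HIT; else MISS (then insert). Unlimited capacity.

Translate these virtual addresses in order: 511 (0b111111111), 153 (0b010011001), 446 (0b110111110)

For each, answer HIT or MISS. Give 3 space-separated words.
Answer: MISS MISS MISS

Derivation:
vaddr=511: (3,3) not in TLB -> MISS, insert
vaddr=153: (1,0) not in TLB -> MISS, insert
vaddr=446: (3,1) not in TLB -> MISS, insert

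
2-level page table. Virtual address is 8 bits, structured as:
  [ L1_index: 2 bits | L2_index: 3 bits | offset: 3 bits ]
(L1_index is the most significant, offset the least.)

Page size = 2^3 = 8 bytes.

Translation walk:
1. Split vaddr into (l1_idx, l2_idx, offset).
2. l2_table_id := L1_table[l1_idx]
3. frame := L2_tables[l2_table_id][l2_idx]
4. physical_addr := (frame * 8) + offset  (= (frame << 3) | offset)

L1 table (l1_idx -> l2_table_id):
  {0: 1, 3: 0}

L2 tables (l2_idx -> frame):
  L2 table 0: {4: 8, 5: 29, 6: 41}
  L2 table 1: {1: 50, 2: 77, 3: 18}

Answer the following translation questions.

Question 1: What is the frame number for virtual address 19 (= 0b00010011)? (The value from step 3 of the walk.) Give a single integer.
Answer: 77

Derivation:
vaddr = 19: l1_idx=0, l2_idx=2
L1[0] = 1; L2[1][2] = 77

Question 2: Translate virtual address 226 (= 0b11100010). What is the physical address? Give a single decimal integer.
Answer: 66

Derivation:
vaddr = 226 = 0b11100010
Split: l1_idx=3, l2_idx=4, offset=2
L1[3] = 0
L2[0][4] = 8
paddr = 8 * 8 + 2 = 66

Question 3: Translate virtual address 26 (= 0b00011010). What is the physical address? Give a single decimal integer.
vaddr = 26 = 0b00011010
Split: l1_idx=0, l2_idx=3, offset=2
L1[0] = 1
L2[1][3] = 18
paddr = 18 * 8 + 2 = 146

Answer: 146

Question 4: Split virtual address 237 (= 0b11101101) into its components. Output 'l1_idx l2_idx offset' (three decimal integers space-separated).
Answer: 3 5 5

Derivation:
vaddr = 237 = 0b11101101
  top 2 bits -> l1_idx = 3
  next 3 bits -> l2_idx = 5
  bottom 3 bits -> offset = 5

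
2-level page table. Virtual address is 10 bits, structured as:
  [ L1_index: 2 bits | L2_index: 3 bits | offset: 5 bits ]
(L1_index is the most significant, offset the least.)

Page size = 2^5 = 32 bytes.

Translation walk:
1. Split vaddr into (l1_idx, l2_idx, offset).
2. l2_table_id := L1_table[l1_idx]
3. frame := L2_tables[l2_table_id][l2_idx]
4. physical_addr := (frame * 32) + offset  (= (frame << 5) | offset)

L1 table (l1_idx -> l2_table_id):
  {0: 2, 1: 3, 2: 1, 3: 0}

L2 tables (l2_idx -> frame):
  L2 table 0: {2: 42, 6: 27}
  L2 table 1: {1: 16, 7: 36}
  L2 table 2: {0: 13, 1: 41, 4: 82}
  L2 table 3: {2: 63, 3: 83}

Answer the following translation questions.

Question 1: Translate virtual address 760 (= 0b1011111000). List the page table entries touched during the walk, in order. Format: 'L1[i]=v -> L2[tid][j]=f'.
Answer: L1[2]=1 -> L2[1][7]=36

Derivation:
vaddr = 760 = 0b1011111000
Split: l1_idx=2, l2_idx=7, offset=24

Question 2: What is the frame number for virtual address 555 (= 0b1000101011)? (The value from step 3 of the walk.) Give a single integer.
vaddr = 555: l1_idx=2, l2_idx=1
L1[2] = 1; L2[1][1] = 16

Answer: 16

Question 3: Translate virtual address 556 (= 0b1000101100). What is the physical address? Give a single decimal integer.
Answer: 524

Derivation:
vaddr = 556 = 0b1000101100
Split: l1_idx=2, l2_idx=1, offset=12
L1[2] = 1
L2[1][1] = 16
paddr = 16 * 32 + 12 = 524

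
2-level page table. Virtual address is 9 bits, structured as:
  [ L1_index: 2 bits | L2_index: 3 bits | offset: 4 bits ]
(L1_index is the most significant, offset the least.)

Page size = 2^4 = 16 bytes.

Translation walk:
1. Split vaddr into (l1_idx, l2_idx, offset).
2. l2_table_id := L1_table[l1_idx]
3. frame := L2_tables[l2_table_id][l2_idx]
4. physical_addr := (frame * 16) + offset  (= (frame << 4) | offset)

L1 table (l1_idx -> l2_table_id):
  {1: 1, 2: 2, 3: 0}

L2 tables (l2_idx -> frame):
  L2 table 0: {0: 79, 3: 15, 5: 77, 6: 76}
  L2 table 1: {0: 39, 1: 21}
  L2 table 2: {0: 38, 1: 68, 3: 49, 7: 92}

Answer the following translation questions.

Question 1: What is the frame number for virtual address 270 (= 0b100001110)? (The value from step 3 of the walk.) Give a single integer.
vaddr = 270: l1_idx=2, l2_idx=0
L1[2] = 2; L2[2][0] = 38

Answer: 38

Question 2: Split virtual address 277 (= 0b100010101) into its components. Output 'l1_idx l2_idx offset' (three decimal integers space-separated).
vaddr = 277 = 0b100010101
  top 2 bits -> l1_idx = 2
  next 3 bits -> l2_idx = 1
  bottom 4 bits -> offset = 5

Answer: 2 1 5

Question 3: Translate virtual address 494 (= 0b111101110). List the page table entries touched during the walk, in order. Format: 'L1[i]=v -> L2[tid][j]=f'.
Answer: L1[3]=0 -> L2[0][6]=76

Derivation:
vaddr = 494 = 0b111101110
Split: l1_idx=3, l2_idx=6, offset=14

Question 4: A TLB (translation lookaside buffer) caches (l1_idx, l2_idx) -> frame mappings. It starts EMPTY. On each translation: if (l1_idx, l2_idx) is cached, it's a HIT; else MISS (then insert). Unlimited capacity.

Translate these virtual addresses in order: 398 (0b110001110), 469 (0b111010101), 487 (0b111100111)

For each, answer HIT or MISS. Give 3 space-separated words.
Answer: MISS MISS MISS

Derivation:
vaddr=398: (3,0) not in TLB -> MISS, insert
vaddr=469: (3,5) not in TLB -> MISS, insert
vaddr=487: (3,6) not in TLB -> MISS, insert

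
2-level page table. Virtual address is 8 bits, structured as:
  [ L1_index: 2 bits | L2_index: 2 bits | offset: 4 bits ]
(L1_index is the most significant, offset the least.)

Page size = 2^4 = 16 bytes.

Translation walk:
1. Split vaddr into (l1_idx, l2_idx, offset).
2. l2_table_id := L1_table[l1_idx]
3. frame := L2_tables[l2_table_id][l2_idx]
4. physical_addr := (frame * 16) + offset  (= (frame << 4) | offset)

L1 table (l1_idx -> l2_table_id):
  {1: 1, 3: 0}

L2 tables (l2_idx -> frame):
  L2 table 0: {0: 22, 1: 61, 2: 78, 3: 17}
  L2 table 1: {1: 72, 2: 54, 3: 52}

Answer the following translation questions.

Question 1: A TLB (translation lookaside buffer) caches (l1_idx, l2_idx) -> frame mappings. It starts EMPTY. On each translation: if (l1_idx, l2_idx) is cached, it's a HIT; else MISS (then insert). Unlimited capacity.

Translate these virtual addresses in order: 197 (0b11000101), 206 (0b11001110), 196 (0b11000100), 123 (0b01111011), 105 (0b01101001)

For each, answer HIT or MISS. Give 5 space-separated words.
Answer: MISS HIT HIT MISS MISS

Derivation:
vaddr=197: (3,0) not in TLB -> MISS, insert
vaddr=206: (3,0) in TLB -> HIT
vaddr=196: (3,0) in TLB -> HIT
vaddr=123: (1,3) not in TLB -> MISS, insert
vaddr=105: (1,2) not in TLB -> MISS, insert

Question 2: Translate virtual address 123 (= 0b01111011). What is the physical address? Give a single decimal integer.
vaddr = 123 = 0b01111011
Split: l1_idx=1, l2_idx=3, offset=11
L1[1] = 1
L2[1][3] = 52
paddr = 52 * 16 + 11 = 843

Answer: 843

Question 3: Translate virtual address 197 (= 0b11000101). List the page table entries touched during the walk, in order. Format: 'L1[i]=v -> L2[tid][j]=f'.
vaddr = 197 = 0b11000101
Split: l1_idx=3, l2_idx=0, offset=5

Answer: L1[3]=0 -> L2[0][0]=22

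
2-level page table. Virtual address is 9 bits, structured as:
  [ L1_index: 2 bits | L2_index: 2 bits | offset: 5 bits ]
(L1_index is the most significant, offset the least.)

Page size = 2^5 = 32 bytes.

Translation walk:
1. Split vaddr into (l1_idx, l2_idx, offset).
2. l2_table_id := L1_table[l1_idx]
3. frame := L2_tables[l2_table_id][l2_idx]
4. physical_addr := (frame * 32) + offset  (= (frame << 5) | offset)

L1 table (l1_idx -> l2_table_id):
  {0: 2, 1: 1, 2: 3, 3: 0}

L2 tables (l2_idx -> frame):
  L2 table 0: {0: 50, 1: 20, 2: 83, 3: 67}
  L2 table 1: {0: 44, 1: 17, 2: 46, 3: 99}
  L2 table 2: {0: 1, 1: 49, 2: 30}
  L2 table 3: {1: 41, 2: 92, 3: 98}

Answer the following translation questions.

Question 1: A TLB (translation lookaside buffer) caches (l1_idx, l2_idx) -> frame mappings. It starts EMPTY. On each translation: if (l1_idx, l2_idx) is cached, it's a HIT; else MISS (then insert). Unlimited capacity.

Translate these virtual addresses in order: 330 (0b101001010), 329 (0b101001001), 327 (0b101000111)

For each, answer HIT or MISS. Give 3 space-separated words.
Answer: MISS HIT HIT

Derivation:
vaddr=330: (2,2) not in TLB -> MISS, insert
vaddr=329: (2,2) in TLB -> HIT
vaddr=327: (2,2) in TLB -> HIT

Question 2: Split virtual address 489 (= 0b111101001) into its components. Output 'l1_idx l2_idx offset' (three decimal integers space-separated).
vaddr = 489 = 0b111101001
  top 2 bits -> l1_idx = 3
  next 2 bits -> l2_idx = 3
  bottom 5 bits -> offset = 9

Answer: 3 3 9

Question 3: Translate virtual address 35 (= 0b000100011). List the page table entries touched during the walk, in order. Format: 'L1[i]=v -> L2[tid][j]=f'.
Answer: L1[0]=2 -> L2[2][1]=49

Derivation:
vaddr = 35 = 0b000100011
Split: l1_idx=0, l2_idx=1, offset=3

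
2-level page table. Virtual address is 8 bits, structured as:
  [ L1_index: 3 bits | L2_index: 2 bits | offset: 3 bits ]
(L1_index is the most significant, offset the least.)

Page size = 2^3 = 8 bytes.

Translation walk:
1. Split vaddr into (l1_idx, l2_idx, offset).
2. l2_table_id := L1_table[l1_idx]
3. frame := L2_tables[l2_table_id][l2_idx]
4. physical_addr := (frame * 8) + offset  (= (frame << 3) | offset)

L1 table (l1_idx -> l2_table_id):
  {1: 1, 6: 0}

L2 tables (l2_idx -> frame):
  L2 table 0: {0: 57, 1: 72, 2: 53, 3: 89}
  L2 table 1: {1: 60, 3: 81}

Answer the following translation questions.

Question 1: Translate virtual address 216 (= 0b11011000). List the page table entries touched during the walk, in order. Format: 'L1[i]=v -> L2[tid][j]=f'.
vaddr = 216 = 0b11011000
Split: l1_idx=6, l2_idx=3, offset=0

Answer: L1[6]=0 -> L2[0][3]=89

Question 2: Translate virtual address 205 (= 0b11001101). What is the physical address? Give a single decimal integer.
Answer: 581

Derivation:
vaddr = 205 = 0b11001101
Split: l1_idx=6, l2_idx=1, offset=5
L1[6] = 0
L2[0][1] = 72
paddr = 72 * 8 + 5 = 581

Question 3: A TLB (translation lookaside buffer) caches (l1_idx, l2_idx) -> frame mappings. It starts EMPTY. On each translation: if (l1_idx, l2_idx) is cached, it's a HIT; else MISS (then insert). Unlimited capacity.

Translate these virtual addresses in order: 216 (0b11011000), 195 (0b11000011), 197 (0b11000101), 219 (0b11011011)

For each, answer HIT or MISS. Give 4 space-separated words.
vaddr=216: (6,3) not in TLB -> MISS, insert
vaddr=195: (6,0) not in TLB -> MISS, insert
vaddr=197: (6,0) in TLB -> HIT
vaddr=219: (6,3) in TLB -> HIT

Answer: MISS MISS HIT HIT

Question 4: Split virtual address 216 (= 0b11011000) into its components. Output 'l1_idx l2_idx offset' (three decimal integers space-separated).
vaddr = 216 = 0b11011000
  top 3 bits -> l1_idx = 6
  next 2 bits -> l2_idx = 3
  bottom 3 bits -> offset = 0

Answer: 6 3 0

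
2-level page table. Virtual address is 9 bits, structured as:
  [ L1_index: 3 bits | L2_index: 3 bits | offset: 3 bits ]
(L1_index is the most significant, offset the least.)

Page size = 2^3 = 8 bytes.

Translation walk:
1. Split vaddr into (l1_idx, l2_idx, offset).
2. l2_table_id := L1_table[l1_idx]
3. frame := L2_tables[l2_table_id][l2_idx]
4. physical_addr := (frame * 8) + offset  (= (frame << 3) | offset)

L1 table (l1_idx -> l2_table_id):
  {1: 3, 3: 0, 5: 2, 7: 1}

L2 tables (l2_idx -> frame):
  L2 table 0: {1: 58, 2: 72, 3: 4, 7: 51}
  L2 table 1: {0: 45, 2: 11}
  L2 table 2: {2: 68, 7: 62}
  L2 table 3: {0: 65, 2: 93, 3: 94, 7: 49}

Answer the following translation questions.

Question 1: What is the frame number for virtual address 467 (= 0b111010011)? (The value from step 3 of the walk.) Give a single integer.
Answer: 11

Derivation:
vaddr = 467: l1_idx=7, l2_idx=2
L1[7] = 1; L2[1][2] = 11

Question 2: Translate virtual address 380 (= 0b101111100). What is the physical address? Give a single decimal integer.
vaddr = 380 = 0b101111100
Split: l1_idx=5, l2_idx=7, offset=4
L1[5] = 2
L2[2][7] = 62
paddr = 62 * 8 + 4 = 500

Answer: 500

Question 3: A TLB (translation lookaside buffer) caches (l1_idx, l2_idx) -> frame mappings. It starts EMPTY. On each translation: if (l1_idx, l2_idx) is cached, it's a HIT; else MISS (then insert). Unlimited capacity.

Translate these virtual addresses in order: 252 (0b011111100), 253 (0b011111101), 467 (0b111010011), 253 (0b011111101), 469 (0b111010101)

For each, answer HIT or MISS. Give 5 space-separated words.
Answer: MISS HIT MISS HIT HIT

Derivation:
vaddr=252: (3,7) not in TLB -> MISS, insert
vaddr=253: (3,7) in TLB -> HIT
vaddr=467: (7,2) not in TLB -> MISS, insert
vaddr=253: (3,7) in TLB -> HIT
vaddr=469: (7,2) in TLB -> HIT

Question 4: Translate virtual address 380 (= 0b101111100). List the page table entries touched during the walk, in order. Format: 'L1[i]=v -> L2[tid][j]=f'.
vaddr = 380 = 0b101111100
Split: l1_idx=5, l2_idx=7, offset=4

Answer: L1[5]=2 -> L2[2][7]=62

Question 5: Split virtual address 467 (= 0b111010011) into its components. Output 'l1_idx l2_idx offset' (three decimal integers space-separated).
Answer: 7 2 3

Derivation:
vaddr = 467 = 0b111010011
  top 3 bits -> l1_idx = 7
  next 3 bits -> l2_idx = 2
  bottom 3 bits -> offset = 3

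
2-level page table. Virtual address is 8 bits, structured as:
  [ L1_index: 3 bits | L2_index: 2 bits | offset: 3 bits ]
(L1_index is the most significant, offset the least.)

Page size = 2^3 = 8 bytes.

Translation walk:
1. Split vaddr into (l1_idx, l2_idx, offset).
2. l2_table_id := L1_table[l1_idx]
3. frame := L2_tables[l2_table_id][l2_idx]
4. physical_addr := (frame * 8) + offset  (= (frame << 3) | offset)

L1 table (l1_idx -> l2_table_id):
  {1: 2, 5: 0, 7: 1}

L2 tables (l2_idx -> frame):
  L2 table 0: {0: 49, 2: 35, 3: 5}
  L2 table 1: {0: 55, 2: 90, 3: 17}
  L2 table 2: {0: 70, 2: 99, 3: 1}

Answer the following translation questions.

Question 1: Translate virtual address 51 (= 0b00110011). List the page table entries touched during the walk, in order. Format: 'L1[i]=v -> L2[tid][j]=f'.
vaddr = 51 = 0b00110011
Split: l1_idx=1, l2_idx=2, offset=3

Answer: L1[1]=2 -> L2[2][2]=99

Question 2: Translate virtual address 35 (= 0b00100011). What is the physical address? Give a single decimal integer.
vaddr = 35 = 0b00100011
Split: l1_idx=1, l2_idx=0, offset=3
L1[1] = 2
L2[2][0] = 70
paddr = 70 * 8 + 3 = 563

Answer: 563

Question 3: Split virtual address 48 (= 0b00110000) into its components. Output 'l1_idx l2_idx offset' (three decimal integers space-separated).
Answer: 1 2 0

Derivation:
vaddr = 48 = 0b00110000
  top 3 bits -> l1_idx = 1
  next 2 bits -> l2_idx = 2
  bottom 3 bits -> offset = 0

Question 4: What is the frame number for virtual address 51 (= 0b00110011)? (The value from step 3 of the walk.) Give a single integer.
Answer: 99

Derivation:
vaddr = 51: l1_idx=1, l2_idx=2
L1[1] = 2; L2[2][2] = 99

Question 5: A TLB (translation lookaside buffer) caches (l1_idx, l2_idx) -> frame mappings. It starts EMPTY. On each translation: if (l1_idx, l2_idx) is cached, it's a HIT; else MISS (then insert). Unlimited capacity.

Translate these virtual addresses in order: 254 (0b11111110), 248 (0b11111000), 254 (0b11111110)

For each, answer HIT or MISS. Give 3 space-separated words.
Answer: MISS HIT HIT

Derivation:
vaddr=254: (7,3) not in TLB -> MISS, insert
vaddr=248: (7,3) in TLB -> HIT
vaddr=254: (7,3) in TLB -> HIT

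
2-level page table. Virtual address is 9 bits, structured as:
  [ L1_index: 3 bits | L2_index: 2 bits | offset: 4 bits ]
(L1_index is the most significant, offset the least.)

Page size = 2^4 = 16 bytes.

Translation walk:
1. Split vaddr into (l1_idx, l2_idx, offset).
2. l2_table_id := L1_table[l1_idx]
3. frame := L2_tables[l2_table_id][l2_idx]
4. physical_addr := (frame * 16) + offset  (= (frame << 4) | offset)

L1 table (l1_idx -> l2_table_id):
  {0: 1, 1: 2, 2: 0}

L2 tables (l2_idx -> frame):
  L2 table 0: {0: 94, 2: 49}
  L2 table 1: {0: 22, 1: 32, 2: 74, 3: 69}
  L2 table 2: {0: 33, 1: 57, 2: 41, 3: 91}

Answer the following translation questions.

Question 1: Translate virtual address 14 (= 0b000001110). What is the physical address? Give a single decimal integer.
Answer: 366

Derivation:
vaddr = 14 = 0b000001110
Split: l1_idx=0, l2_idx=0, offset=14
L1[0] = 1
L2[1][0] = 22
paddr = 22 * 16 + 14 = 366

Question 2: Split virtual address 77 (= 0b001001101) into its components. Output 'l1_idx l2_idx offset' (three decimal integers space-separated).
Answer: 1 0 13

Derivation:
vaddr = 77 = 0b001001101
  top 3 bits -> l1_idx = 1
  next 2 bits -> l2_idx = 0
  bottom 4 bits -> offset = 13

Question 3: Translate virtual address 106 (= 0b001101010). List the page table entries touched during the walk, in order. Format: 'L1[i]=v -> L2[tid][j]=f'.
vaddr = 106 = 0b001101010
Split: l1_idx=1, l2_idx=2, offset=10

Answer: L1[1]=2 -> L2[2][2]=41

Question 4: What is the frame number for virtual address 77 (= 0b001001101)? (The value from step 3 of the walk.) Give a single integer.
Answer: 33

Derivation:
vaddr = 77: l1_idx=1, l2_idx=0
L1[1] = 2; L2[2][0] = 33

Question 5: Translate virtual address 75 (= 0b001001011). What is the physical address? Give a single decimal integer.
vaddr = 75 = 0b001001011
Split: l1_idx=1, l2_idx=0, offset=11
L1[1] = 2
L2[2][0] = 33
paddr = 33 * 16 + 11 = 539

Answer: 539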